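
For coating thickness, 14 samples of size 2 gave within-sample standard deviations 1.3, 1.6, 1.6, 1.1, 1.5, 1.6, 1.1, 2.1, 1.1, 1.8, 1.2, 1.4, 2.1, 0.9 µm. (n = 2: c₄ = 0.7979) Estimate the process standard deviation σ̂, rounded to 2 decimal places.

1.83

s̄ = (1.3 + 1.6 + 1.6 + 1.1 + 1.5 + 1.6 + 1.1 + 2.1 + 1.1 + 1.8 + 1.2 + 1.4 + 2.1 + 0.9) / 14 = 1.4571
σ̂ = s̄ / c₄ = 1.4571 / 0.7979 = 1.8262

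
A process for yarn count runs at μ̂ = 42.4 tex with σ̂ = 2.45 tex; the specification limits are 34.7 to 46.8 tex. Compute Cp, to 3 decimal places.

Cp = (USL − LSL) / (6σ̂) = (46.8 − 34.7) / (6 × 2.45) = 12.1000 / 14.7000 = 0.8231

0.823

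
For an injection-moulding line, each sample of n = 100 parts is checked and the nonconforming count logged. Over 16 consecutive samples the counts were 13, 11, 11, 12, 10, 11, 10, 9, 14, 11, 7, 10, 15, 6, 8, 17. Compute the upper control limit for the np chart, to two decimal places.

20.30

p̄ = Σdᵢ / (k·n) = 175 / (16 × 100) = 0.10938
UCL = np̄ + 3·√(np̄(1−p̄)) = 10.9375 + 3 × √(10.9375×0.89062) = 10.9375 + 3 × 3.1211 = 20.3008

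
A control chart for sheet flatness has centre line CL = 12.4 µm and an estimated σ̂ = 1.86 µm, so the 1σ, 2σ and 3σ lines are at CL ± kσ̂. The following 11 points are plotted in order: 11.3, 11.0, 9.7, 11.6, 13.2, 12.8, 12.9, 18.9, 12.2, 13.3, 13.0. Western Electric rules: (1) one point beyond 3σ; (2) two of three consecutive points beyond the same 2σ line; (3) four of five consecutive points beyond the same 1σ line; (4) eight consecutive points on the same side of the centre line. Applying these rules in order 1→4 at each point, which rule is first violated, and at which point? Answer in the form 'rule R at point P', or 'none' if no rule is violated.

rule 1 at point 8

Zone of each point (C = within 1σ̂, B = 1σ̂–2σ̂, A = 2σ̂–3σ̂, * = beyond 3σ̂; sign = side of CL): 1:-C, 2:-C, 3:-B, 4:-C, 5:+C, 6:+C, 7:+C, 8:+*, 9:-C, 10:+C, 11:+C
Rule 1 (one point beyond the 3σ limits) is satisfied at point 8.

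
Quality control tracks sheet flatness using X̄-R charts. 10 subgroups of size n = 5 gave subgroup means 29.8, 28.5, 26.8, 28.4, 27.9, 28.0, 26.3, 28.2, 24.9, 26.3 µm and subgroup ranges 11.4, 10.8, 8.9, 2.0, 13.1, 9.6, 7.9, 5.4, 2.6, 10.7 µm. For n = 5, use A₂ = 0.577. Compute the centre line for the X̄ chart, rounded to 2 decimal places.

27.51

X̄̄ = (29.8 + 28.5 + 26.8 + 28.4 + 27.9 + 28.0 + 26.3 + 28.2 + 24.9 + 26.3) / 10 = 275.1000 / 10 = 27.5100
CL = X̄̄ = 27.5100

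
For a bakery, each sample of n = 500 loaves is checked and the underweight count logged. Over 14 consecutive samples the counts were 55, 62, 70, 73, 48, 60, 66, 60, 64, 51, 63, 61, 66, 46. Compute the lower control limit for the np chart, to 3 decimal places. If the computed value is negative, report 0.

p̄ = Σdᵢ / (k·n) = 845 / (14 × 500) = 0.12071
LCL = np̄ − 3·√(np̄(1−p̄)) = 60.3571 − 3 × 7.2850 = 38.5022

38.502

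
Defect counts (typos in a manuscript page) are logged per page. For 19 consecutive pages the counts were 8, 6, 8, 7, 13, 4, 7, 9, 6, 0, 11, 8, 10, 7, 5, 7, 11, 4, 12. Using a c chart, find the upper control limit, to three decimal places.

c̄ = (8 + 6 + 8 + 7 + 13 + 4 + 7 + 9 + 6 + 0 + 11 + 8 + 10 + 7 + 5 + 7 + 11 + 4 + 12) / 19 = 143 / 19 = 7.5263
UCL = c̄ + 3√c̄ = 7.5263 + 3 × √7.5263 = 7.5263 + 3 × 2.7434 = 15.7566

15.757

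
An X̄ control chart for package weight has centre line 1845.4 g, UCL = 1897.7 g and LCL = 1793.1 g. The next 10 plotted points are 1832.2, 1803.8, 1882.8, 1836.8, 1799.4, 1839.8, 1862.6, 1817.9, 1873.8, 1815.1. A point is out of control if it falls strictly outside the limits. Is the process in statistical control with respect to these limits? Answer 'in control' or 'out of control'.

in control

All 10 points lie within [1793.1, 1897.7].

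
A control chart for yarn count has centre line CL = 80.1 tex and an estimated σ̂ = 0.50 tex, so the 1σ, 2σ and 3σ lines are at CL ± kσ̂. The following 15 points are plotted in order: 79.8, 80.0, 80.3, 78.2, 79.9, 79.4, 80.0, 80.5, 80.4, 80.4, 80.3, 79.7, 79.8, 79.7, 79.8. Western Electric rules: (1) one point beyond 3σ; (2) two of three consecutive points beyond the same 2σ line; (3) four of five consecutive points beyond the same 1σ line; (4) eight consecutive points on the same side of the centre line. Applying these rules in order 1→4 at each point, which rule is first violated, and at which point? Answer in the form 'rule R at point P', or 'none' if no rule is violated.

rule 1 at point 4

Zone of each point (C = within 1σ̂, B = 1σ̂–2σ̂, A = 2σ̂–3σ̂, * = beyond 3σ̂; sign = side of CL): 1:-C, 2:-C, 3:+C, 4:-*, 5:-C, 6:-B, 7:-C, 8:+C, 9:+C, 10:+C, 11:+C, 12:-C, 13:-C, 14:-C, 15:-C
Rule 1 (one point beyond the 3σ limits) is satisfied at point 4.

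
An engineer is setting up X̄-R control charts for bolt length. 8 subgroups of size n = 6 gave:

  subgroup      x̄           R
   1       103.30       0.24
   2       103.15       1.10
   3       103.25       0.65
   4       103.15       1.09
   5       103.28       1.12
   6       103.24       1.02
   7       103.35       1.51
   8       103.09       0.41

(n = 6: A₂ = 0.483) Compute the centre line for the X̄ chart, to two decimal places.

103.23

X̄̄ = (103.30 + 103.15 + 103.25 + 103.15 + 103.28 + 103.24 + 103.35 + 103.09) / 8 = 825.8100 / 8 = 103.2262
CL = X̄̄ = 103.2262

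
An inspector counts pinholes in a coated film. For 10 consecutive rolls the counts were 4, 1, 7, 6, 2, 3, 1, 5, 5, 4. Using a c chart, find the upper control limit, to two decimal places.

9.65

c̄ = (4 + 1 + 7 + 6 + 2 + 3 + 1 + 5 + 5 + 4) / 10 = 38 / 10 = 3.8000
UCL = c̄ + 3√c̄ = 3.8000 + 3 × √3.8000 = 3.8000 + 3 × 1.9494 = 9.6481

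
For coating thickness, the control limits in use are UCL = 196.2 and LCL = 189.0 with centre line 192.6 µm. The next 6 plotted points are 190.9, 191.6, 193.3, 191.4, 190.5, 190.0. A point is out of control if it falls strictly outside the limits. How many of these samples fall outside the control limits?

All 6 points lie within [189.0, 196.2].

0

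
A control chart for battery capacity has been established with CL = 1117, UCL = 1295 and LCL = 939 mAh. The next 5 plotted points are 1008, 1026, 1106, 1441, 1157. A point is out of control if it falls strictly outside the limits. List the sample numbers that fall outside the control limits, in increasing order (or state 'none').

Compare each point to [939, 1295]: sample 4 = 1441 > UCL.

4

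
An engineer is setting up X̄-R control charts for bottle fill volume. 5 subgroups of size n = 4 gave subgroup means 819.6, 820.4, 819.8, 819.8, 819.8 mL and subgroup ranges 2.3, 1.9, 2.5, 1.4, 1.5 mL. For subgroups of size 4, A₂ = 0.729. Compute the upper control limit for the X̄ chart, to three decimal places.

X̄̄ = (819.6 + 820.4 + 819.8 + 819.8 + 819.8) / 5 = 4099.4000 / 5 = 819.8800
R̄ = (2.3 + 1.9 + 2.5 + 1.4 + 1.5) / 5 = 9.6000 / 5 = 1.9200
UCL = X̄̄ + A₂·R̄ = 819.8800 + 0.729 × 1.9200 = 821.2797

821.280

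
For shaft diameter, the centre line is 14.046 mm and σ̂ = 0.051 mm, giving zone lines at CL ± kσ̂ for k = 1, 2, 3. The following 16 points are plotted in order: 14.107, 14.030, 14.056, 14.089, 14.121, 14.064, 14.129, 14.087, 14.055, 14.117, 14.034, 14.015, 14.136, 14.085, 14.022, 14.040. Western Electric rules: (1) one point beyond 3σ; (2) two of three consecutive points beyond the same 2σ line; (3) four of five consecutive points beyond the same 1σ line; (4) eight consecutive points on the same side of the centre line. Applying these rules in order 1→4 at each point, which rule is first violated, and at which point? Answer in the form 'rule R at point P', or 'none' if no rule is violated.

Zone of each point (C = within 1σ̂, B = 1σ̂–2σ̂, A = 2σ̂–3σ̂, * = beyond 3σ̂; sign = side of CL): 1:+B, 2:-C, 3:+C, 4:+C, 5:+B, 6:+C, 7:+B, 8:+C, 9:+C, 10:+B, 11:-C, 12:-C, 13:+B, 14:+C, 15:-C, 16:-C
Rule 4 (eight consecutive points on the same side of the centre line) is satisfied at point 10.

rule 4 at point 10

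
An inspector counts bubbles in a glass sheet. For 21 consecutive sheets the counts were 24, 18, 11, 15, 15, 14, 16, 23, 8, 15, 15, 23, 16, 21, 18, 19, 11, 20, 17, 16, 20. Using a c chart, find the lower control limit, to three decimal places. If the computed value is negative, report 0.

4.570

c̄ = (24 + 18 + 11 + 15 + 15 + 14 + 16 + 23 + 8 + 15 + 15 + 23 + 16 + 21 + 18 + 19 + 11 + 20 + 17 + 16 + 20) / 21 = 355 / 21 = 16.9048
LCL = c̄ − 3√c̄ = 16.9048 − 3 × 4.1115 = 4.5701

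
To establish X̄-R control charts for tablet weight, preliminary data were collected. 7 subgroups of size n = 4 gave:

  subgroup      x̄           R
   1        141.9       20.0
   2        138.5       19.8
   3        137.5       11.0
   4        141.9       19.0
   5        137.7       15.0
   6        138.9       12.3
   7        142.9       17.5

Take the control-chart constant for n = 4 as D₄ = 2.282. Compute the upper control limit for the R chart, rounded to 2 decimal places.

37.36

R̄ = (20.0 + 19.8 + 11.0 + 19.0 + 15.0 + 12.3 + 17.5) / 7 = 114.6000 / 7 = 16.3714
UCL_R = D₄·R̄ = 2.282 × 16.3714 = 37.3596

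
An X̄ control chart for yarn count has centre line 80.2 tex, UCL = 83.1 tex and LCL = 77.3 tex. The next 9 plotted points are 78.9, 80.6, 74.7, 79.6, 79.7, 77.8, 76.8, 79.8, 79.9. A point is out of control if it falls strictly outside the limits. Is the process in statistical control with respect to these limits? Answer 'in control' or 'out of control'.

out of control

Compare each point to [77.3, 83.1]: sample 3 = 74.7 < LCL; sample 7 = 76.8 < LCL.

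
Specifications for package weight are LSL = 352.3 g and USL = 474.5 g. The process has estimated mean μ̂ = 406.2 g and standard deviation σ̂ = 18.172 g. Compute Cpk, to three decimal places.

0.989

Cpu = (USL − μ̂) / (3σ̂) = (474.5 − 406.2) / (3 × 18.172) = 1.2528; Cpl = (μ̂ − LSL) / (3σ̂) = (406.2 − 352.3) / (3 × 18.172) = 0.9887; Cpk = min(Cpu, Cpl) = 0.9887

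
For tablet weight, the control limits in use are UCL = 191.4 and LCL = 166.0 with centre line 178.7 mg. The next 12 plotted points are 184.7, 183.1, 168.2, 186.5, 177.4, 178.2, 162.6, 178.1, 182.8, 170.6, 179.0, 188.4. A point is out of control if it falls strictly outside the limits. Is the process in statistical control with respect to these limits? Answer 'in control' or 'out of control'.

Compare each point to [166.0, 191.4]: sample 7 = 162.6 < LCL.

out of control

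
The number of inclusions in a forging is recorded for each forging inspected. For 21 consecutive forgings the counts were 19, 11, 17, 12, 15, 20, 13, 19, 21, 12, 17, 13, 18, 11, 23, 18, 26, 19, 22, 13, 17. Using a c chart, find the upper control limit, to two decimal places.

29.30

c̄ = (19 + 11 + 17 + 12 + 15 + 20 + 13 + 19 + 21 + 12 + 17 + 13 + 18 + 11 + 23 + 18 + 26 + 19 + 22 + 13 + 17) / 21 = 356 / 21 = 16.9524
UCL = c̄ + 3√c̄ = 16.9524 + 3 × √16.9524 = 16.9524 + 3 × 4.1173 = 29.3044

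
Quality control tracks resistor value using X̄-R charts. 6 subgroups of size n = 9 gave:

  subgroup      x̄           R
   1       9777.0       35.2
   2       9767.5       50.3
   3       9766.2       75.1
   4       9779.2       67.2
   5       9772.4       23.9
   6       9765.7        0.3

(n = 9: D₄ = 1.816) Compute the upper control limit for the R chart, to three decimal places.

76.272

R̄ = (35.2 + 50.3 + 75.1 + 67.2 + 23.9 + 0.3) / 6 = 252.0000 / 6 = 42.0000
UCL_R = D₄·R̄ = 1.816 × 42.0000 = 76.2720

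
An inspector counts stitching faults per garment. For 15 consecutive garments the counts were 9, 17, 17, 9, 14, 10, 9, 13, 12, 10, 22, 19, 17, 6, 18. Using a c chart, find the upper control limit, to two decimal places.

24.48

c̄ = (9 + 17 + 17 + 9 + 14 + 10 + 9 + 13 + 12 + 10 + 22 + 19 + 17 + 6 + 18) / 15 = 202 / 15 = 13.4667
UCL = c̄ + 3√c̄ = 13.4667 + 3 × √13.4667 = 13.4667 + 3 × 3.6697 = 24.4758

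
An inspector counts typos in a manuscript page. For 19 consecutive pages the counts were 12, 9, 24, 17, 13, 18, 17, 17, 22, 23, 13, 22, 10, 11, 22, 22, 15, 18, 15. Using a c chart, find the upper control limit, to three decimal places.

c̄ = (12 + 9 + 24 + 17 + 13 + 18 + 17 + 17 + 22 + 23 + 13 + 22 + 10 + 11 + 22 + 22 + 15 + 18 + 15) / 19 = 320 / 19 = 16.8421
UCL = c̄ + 3√c̄ = 16.8421 + 3 × √16.8421 = 16.8421 + 3 × 4.1039 = 29.1538

29.154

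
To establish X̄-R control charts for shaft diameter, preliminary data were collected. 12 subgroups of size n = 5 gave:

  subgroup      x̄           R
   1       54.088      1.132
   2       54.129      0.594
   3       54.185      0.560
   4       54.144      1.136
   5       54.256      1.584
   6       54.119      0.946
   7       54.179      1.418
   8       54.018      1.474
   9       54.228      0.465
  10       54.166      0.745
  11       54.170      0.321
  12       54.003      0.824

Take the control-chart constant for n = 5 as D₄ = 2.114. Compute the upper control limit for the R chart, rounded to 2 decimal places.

R̄ = (1.132 + 0.594 + 0.560 + 1.136 + 1.584 + 0.946 + 1.418 + 1.474 + 0.465 + 0.745 + 0.321 + 0.824) / 12 = 11.1990 / 12 = 0.9333
UCL_R = D₄·R̄ = 2.114 × 0.9333 = 1.9729

1.97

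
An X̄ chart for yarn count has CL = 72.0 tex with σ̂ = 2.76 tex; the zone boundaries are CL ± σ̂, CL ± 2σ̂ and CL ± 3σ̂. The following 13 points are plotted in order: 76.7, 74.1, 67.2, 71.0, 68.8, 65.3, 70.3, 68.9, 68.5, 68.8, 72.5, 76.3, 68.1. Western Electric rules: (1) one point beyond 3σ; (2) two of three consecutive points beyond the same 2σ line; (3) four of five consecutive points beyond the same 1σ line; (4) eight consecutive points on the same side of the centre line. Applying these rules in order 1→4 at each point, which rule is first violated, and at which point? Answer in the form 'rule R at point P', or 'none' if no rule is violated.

rule 3 at point 9

Zone of each point (C = within 1σ̂, B = 1σ̂–2σ̂, A = 2σ̂–3σ̂, * = beyond 3σ̂; sign = side of CL): 1:+B, 2:+C, 3:-B, 4:-C, 5:-B, 6:-A, 7:-C, 8:-B, 9:-B, 10:-B, 11:+C, 12:+B, 13:-B
Rule 3 (four of five consecutive points beyond the same 1σ limit) is satisfied at point 9.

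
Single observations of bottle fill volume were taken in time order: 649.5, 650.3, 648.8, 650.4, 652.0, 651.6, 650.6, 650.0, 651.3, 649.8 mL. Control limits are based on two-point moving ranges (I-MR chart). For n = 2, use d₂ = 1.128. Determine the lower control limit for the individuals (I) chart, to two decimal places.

647.39

X̄ = (649.5 + 650.3 + 648.8 + 650.4 + 652.0 + 651.6 + 650.6 + 650.0 + 651.3 + 649.8) / 10 = 650.4300
Moving ranges: 0.8, 1.5, 1.6, 1.6, 0.4, 1.0, 0.6, 1.3, 1.5; M̄R̄ = 10.3000 / 9 = 1.1444
LCL = X̄ − 3·M̄R̄/d₂ = 650.4300 − 3 × 1.1444 / 1.128 = 647.3863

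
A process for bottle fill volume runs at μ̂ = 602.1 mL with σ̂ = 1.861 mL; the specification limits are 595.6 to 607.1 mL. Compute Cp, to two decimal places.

1.03

Cp = (USL − LSL) / (6σ̂) = (607.1 − 595.6) / (6 × 1.861) = 11.5000 / 11.1660 = 1.0299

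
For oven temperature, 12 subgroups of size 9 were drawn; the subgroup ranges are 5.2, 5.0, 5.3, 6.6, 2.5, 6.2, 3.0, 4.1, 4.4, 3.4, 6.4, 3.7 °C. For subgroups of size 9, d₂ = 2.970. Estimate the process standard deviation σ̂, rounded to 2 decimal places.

R̄ = (5.2 + 5.0 + 5.3 + 6.6 + 2.5 + 6.2 + 3.0 + 4.1 + 4.4 + 3.4 + 6.4 + 3.7) / 12 = 4.6500
σ̂ = R̄ / d₂ = 4.6500 / 2.970 = 1.5657

1.57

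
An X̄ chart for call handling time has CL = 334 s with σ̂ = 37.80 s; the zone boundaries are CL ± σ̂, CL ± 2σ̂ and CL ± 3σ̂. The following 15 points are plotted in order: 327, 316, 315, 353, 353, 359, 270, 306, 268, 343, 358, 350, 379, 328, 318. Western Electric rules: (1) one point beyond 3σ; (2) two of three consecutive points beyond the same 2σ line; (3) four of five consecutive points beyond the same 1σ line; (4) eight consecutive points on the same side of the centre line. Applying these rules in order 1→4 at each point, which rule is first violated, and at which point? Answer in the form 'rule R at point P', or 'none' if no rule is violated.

none

Zone of each point (C = within 1σ̂, B = 1σ̂–2σ̂, A = 2σ̂–3σ̂, * = beyond 3σ̂; sign = side of CL): 1:-C, 2:-C, 3:-C, 4:+C, 5:+C, 6:+C, 7:-B, 8:-C, 9:-B, 10:+C, 11:+C, 12:+C, 13:+B, 14:-C, 15:-C
No rule fires across all 15 points.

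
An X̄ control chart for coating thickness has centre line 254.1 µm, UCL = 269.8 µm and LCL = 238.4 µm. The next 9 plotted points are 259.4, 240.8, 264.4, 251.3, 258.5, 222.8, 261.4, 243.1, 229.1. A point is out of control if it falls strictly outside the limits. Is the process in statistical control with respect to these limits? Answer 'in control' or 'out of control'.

Compare each point to [238.4, 269.8]: sample 6 = 222.8 < LCL; sample 9 = 229.1 < LCL.

out of control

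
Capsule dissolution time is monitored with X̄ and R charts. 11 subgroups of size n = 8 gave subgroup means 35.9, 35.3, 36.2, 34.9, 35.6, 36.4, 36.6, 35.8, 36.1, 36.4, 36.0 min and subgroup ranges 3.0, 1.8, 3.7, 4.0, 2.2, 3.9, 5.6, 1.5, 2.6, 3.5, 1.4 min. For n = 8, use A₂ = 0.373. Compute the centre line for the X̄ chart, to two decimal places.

X̄̄ = (35.9 + 35.3 + 36.2 + 34.9 + 35.6 + 36.4 + 36.6 + 35.8 + 36.1 + 36.4 + 36.0) / 11 = 395.2000 / 11 = 35.9273
CL = X̄̄ = 35.9273

35.93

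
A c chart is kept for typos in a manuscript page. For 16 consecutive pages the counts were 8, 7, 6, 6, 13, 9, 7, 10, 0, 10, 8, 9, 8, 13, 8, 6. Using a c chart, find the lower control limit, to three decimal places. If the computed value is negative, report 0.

0.000

c̄ = (8 + 7 + 6 + 6 + 13 + 9 + 7 + 10 + 0 + 10 + 8 + 9 + 8 + 13 + 8 + 6) / 16 = 128 / 16 = 8.0000
LCL = c̄ − 3√c̄ = 8.0000 − 3 × 2.8284 = -0.4853 → 0 (cannot be negative)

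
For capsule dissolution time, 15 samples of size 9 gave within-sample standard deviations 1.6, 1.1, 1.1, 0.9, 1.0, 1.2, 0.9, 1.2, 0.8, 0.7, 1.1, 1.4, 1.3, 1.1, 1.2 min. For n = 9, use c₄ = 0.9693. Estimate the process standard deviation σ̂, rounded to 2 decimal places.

s̄ = (1.6 + 1.1 + 1.1 + 0.9 + 1.0 + 1.2 + 0.9 + 1.2 + 0.8 + 0.7 + 1.1 + 1.4 + 1.3 + 1.1 + 1.2) / 15 = 1.1067
σ̂ = s̄ / c₄ = 1.1067 / 0.9693 = 1.1417

1.14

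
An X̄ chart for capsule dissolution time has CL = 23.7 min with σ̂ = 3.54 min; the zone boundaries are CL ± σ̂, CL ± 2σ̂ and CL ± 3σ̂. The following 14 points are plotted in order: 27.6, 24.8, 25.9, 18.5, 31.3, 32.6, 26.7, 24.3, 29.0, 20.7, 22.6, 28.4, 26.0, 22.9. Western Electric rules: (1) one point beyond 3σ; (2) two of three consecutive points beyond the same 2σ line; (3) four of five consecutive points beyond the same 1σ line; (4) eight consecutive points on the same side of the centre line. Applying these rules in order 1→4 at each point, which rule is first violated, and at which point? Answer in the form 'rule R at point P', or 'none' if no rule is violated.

Zone of each point (C = within 1σ̂, B = 1σ̂–2σ̂, A = 2σ̂–3σ̂, * = beyond 3σ̂; sign = side of CL): 1:+B, 2:+C, 3:+C, 4:-B, 5:+A, 6:+A, 7:+C, 8:+C, 9:+B, 10:-C, 11:-C, 12:+B, 13:+C, 14:-C
Rule 2 (two of three consecutive points beyond the same 2σ limit) is satisfied at point 6.

rule 2 at point 6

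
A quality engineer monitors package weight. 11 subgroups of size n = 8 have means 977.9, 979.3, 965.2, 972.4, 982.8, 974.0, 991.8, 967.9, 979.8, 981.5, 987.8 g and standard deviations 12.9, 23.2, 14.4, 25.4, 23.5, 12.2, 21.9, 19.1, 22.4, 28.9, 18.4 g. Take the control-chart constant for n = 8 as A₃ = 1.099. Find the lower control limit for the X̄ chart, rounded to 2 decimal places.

X̄̄ = (977.9 + 979.3 + 965.2 + 972.4 + 982.8 + 974.0 + 991.8 + 967.9 + 979.8 + 981.5 + 987.8) / 11 = 978.2182
s̄ = (12.9 + 23.2 + 14.4 + 25.4 + 23.5 + 12.2 + 21.9 + 19.1 + 22.4 + 28.9 + 18.4) / 11 = 20.2091
LCL = X̄̄ − A₃·s̄ = 978.2182 − 1.099 × 20.2091 = 956.0084

956.01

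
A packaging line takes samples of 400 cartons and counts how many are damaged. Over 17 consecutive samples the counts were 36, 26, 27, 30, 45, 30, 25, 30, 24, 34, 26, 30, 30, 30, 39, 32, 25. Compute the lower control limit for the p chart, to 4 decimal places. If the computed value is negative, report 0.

0.0365

p̄ = Σdᵢ / (k·n) = 519 / (17 × 400) = 0.07632
LCL = p̄ − 3·√(p̄(1−p̄)/n) = 0.07632 − 3 × 0.01328 = 0.03650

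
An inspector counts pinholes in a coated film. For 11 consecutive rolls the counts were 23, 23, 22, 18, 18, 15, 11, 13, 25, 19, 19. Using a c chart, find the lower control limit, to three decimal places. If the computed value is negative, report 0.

c̄ = (23 + 23 + 22 + 18 + 18 + 15 + 11 + 13 + 25 + 19 + 19) / 11 = 206 / 11 = 18.7273
LCL = c̄ − 3√c̄ = 18.7273 − 3 × 4.3275 = 5.7448

5.745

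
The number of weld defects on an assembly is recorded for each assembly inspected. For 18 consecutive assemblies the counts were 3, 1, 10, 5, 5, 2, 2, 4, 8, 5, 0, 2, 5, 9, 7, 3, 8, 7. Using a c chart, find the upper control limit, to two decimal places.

c̄ = (3 + 1 + 10 + 5 + 5 + 2 + 2 + 4 + 8 + 5 + 0 + 2 + 5 + 9 + 7 + 3 + 8 + 7) / 18 = 86 / 18 = 4.7778
UCL = c̄ + 3√c̄ = 4.7778 + 3 × √4.7778 = 4.7778 + 3 × 2.1858 = 11.3352

11.34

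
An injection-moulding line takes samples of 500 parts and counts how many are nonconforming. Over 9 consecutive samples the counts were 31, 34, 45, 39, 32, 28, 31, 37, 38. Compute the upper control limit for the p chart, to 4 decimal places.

p̄ = Σdᵢ / (k·n) = 315 / (9 × 500) = 0.07000
UCL = p̄ + 3·√(p̄(1−p̄)/n) = 0.07000 + 3 × √(0.07000×0.93000/500) = 0.07000 + 3 × 0.01141 = 0.10423

0.1042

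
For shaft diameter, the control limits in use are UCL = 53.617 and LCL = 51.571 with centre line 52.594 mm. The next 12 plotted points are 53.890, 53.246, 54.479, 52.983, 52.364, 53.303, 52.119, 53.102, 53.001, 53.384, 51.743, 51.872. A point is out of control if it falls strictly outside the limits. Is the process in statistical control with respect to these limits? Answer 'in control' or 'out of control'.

out of control

Compare each point to [51.571, 53.617]: sample 1 = 53.890 > UCL; sample 3 = 54.479 > UCL.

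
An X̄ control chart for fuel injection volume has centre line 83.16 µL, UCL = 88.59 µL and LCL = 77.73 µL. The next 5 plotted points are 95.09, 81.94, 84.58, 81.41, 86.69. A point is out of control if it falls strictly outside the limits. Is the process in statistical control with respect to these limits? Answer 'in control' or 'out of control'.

Compare each point to [77.73, 88.59]: sample 1 = 95.09 > UCL.

out of control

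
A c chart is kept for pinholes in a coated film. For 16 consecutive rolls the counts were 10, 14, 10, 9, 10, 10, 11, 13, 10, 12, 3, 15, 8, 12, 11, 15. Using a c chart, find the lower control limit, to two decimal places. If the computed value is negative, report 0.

c̄ = (10 + 14 + 10 + 9 + 10 + 10 + 11 + 13 + 10 + 12 + 3 + 15 + 8 + 12 + 11 + 15) / 16 = 173 / 16 = 10.8125
LCL = c̄ − 3√c̄ = 10.8125 − 3 × 3.2882 = 0.9478

0.95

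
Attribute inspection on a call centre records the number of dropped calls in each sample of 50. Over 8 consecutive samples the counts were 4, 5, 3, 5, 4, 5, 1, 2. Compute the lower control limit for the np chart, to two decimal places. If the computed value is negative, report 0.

p̄ = Σdᵢ / (k·n) = 29 / (8 × 50) = 0.07250
LCL = np̄ − 3·√(np̄(1−p̄)) = 3.6250 − 3 × 1.8336 = -1.8759 → 0 (negative, so LCL = 0)

0.00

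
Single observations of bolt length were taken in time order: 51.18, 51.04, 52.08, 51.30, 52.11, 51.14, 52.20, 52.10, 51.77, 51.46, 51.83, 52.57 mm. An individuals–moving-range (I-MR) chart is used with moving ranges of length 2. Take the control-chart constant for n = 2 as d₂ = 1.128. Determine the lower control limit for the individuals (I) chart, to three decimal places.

50.124

X̄ = (51.18 + 51.04 + 52.08 + 51.30 + 52.11 + 51.14 + 52.20 + 52.10 + 51.77 + 51.46 + 51.83 + 52.57) / 12 = 51.7317
Moving ranges: 0.14, 1.04, 0.78, 0.81, 0.97, 1.06, 0.10, 0.33, 0.31, 0.37, 0.74; M̄R̄ = 6.6500 / 11 = 0.6045
LCL = X̄ − 3·M̄R̄/d₂ = 51.7317 − 3 × 0.6045 / 1.128 = 50.1238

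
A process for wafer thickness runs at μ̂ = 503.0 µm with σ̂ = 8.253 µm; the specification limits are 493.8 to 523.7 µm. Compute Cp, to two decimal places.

Cp = (USL − LSL) / (6σ̂) = (523.7 − 493.8) / (6 × 8.253) = 29.9000 / 49.5180 = 0.6038

0.60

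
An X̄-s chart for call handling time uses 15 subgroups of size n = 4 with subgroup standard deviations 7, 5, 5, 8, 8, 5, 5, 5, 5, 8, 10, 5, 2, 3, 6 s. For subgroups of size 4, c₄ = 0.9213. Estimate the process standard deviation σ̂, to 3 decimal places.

6.295

s̄ = (7 + 5 + 5 + 8 + 8 + 5 + 5 + 5 + 5 + 8 + 10 + 5 + 2 + 3 + 6) / 15 = 5.8000
σ̂ = s̄ / c₄ = 5.8000 / 0.9213 = 6.2955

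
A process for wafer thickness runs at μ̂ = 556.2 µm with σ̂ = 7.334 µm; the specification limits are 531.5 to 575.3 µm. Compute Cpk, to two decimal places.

0.87

Cpu = (USL − μ̂) / (3σ̂) = (575.3 − 556.2) / (3 × 7.334) = 0.8681; Cpl = (μ̂ − LSL) / (3σ̂) = (556.2 − 531.5) / (3 × 7.334) = 1.1226; Cpk = min(Cpu, Cpl) = 0.8681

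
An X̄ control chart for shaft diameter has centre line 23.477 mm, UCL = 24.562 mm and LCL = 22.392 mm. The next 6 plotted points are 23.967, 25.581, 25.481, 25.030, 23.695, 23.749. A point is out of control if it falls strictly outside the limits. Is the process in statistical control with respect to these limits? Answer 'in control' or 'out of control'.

Compare each point to [22.392, 24.562]: sample 2 = 25.581 > UCL; sample 3 = 25.481 > UCL; sample 4 = 25.030 > UCL.

out of control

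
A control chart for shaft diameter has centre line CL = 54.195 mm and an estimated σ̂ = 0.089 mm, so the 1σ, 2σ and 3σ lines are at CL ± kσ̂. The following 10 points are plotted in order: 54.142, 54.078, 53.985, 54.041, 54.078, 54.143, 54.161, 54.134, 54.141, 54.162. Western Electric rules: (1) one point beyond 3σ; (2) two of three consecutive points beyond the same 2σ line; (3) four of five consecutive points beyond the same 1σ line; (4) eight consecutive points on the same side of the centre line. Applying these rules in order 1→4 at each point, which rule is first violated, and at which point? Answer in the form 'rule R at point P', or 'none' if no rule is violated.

Zone of each point (C = within 1σ̂, B = 1σ̂–2σ̂, A = 2σ̂–3σ̂, * = beyond 3σ̂; sign = side of CL): 1:-C, 2:-B, 3:-A, 4:-B, 5:-B, 6:-C, 7:-C, 8:-C, 9:-C, 10:-C
Rule 3 (four of five consecutive points beyond the same 1σ limit) is satisfied at point 5.

rule 3 at point 5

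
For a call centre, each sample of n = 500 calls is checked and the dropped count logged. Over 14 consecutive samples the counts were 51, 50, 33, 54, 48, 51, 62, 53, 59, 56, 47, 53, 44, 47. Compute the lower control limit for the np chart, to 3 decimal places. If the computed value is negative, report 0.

30.345

p̄ = Σdᵢ / (k·n) = 708 / (14 × 500) = 0.10114
LCL = np̄ − 3·√(np̄(1−p̄)) = 50.5714 − 3 × 6.7421 = 30.3450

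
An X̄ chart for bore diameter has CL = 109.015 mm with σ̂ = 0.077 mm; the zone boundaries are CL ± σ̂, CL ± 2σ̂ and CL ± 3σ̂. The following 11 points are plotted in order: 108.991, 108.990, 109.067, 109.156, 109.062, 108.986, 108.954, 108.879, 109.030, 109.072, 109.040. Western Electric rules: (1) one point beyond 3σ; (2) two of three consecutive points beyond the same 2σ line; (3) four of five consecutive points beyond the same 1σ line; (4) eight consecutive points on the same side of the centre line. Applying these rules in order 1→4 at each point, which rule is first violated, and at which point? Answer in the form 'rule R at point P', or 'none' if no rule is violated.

none

Zone of each point (C = within 1σ̂, B = 1σ̂–2σ̂, A = 2σ̂–3σ̂, * = beyond 3σ̂; sign = side of CL): 1:-C, 2:-C, 3:+C, 4:+B, 5:+C, 6:-C, 7:-C, 8:-B, 9:+C, 10:+C, 11:+C
No rule fires across all 11 points.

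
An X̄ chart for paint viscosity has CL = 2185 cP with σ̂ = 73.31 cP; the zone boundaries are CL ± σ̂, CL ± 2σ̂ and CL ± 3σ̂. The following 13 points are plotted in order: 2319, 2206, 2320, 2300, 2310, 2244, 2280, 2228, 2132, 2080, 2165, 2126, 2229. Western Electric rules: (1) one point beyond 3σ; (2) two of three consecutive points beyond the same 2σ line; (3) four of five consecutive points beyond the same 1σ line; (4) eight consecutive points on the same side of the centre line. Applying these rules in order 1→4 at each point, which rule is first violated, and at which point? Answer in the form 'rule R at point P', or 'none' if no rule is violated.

rule 3 at point 5

Zone of each point (C = within 1σ̂, B = 1σ̂–2σ̂, A = 2σ̂–3σ̂, * = beyond 3σ̂; sign = side of CL): 1:+B, 2:+C, 3:+B, 4:+B, 5:+B, 6:+C, 7:+B, 8:+C, 9:-C, 10:-B, 11:-C, 12:-C, 13:+C
Rule 3 (four of five consecutive points beyond the same 1σ limit) is satisfied at point 5.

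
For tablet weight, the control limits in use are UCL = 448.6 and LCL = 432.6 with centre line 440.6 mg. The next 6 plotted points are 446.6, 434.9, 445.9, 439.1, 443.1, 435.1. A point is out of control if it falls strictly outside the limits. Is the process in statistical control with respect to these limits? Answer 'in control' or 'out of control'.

All 6 points lie within [432.6, 448.6].

in control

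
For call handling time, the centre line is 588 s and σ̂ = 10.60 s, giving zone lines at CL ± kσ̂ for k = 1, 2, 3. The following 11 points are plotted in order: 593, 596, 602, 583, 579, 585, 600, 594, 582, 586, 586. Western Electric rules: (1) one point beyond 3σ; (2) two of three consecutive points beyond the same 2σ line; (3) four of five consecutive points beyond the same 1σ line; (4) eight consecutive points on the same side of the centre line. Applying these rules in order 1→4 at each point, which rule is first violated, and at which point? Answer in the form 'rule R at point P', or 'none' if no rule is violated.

Zone of each point (C = within 1σ̂, B = 1σ̂–2σ̂, A = 2σ̂–3σ̂, * = beyond 3σ̂; sign = side of CL): 1:+C, 2:+C, 3:+B, 4:-C, 5:-C, 6:-C, 7:+B, 8:+C, 9:-C, 10:-C, 11:-C
No rule fires across all 11 points.

none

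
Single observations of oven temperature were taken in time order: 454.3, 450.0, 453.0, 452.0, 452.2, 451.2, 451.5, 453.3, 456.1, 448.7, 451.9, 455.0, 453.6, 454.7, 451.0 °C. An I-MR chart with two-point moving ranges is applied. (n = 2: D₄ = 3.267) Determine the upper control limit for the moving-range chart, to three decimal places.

Moving ranges: 4.3, 3.0, 1.0, 0.2, 1.0, 0.3, 1.8, 2.8, 7.4, 3.2, 3.1, 1.4, 1.1, 3.7; M̄R̄ = 34.3000 / 14 = 2.4500
UCL_MR = D₄·M̄R̄ = 3.267 × 2.4500 = 8.0041

8.004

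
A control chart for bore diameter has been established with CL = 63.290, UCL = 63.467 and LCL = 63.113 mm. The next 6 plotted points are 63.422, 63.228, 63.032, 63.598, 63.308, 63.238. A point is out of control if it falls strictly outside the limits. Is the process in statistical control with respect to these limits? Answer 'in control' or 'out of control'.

out of control

Compare each point to [63.113, 63.467]: sample 3 = 63.032 < LCL; sample 4 = 63.598 > UCL.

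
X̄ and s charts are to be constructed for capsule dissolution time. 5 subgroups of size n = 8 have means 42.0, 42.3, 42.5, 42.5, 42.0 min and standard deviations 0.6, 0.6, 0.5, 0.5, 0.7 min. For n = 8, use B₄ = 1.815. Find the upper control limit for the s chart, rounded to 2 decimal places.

s̄ = (0.6 + 0.6 + 0.5 + 0.5 + 0.7) / 5 = 0.5800
UCL_s = B₄·s̄ = 1.815 × 0.5800 = 1.0527

1.05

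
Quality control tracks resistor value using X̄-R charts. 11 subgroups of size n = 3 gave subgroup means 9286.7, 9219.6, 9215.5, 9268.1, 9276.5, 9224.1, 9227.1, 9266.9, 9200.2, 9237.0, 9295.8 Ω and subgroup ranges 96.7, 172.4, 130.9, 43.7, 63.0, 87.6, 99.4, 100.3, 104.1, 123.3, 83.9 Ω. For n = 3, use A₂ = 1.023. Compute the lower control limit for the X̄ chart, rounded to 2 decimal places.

X̄̄ = (9286.7 + 9219.6 + 9215.5 + 9268.1 + 9276.5 + 9224.1 + 9227.1 + 9266.9 + 9200.2 + 9237.0 + 9295.8) / 11 = 101717.5000 / 11 = 9247.0455
R̄ = (96.7 + 172.4 + 130.9 + 43.7 + 63.0 + 87.6 + 99.4 + 100.3 + 104.1 + 123.3 + 83.9) / 11 = 1105.3000 / 11 = 100.4818
LCL = X̄̄ − A₂·R̄ = 9247.0455 − 1.023 × 100.4818 = 9144.2526

9144.25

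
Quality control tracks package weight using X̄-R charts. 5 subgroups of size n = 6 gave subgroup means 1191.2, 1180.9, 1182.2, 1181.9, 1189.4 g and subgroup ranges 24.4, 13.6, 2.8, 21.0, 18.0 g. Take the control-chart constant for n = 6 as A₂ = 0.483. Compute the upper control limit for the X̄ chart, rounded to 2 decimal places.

X̄̄ = (1191.2 + 1180.9 + 1182.2 + 1181.9 + 1189.4) / 5 = 5925.6000 / 5 = 1185.1200
R̄ = (24.4 + 13.6 + 2.8 + 21.0 + 18.0) / 5 = 79.8000 / 5 = 15.9600
UCL = X̄̄ + A₂·R̄ = 1185.1200 + 0.483 × 15.9600 = 1192.8287

1192.83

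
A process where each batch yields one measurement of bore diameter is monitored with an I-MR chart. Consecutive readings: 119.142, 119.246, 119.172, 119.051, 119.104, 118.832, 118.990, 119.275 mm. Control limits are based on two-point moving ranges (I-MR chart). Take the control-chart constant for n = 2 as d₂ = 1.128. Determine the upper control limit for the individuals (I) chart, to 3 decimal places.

119.507

X̄ = (119.142 + 119.246 + 119.172 + 119.051 + 119.104 + 118.832 + 118.990 + 119.275) / 8 = 119.1015
Moving ranges: 0.104, 0.074, 0.121, 0.053, 0.272, 0.158, 0.285; M̄R̄ = 1.0670 / 7 = 0.1524
UCL = X̄ + 3·M̄R̄/d₂ = 119.1015 + 3 × 0.1524 / 1.128 = 119.5069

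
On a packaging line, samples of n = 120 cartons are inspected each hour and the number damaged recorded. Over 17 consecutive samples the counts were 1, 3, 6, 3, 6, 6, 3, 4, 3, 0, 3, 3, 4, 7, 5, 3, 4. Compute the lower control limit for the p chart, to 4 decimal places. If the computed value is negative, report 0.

0.0000

p̄ = Σdᵢ / (k·n) = 64 / (17 × 120) = 0.03137
LCL = p̄ − 3·√(p̄(1−p̄)/n) = 0.03137 − 3 × 0.01591 = -0.01637 → 0 (negative, so LCL = 0)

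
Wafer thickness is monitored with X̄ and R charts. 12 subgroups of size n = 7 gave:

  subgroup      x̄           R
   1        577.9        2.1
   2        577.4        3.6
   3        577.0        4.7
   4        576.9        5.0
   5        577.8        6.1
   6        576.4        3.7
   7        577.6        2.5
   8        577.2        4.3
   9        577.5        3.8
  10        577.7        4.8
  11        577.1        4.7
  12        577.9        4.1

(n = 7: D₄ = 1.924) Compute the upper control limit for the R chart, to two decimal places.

7.92

R̄ = (2.1 + 3.6 + 4.7 + 5.0 + 6.1 + 3.7 + 2.5 + 4.3 + 3.8 + 4.8 + 4.7 + 4.1) / 12 = 49.4000 / 12 = 4.1167
UCL_R = D₄·R̄ = 1.924 × 4.1167 = 7.9205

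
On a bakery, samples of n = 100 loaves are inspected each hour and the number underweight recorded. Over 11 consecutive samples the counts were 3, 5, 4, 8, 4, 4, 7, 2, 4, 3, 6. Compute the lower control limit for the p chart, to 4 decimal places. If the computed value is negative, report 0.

0.0000

p̄ = Σdᵢ / (k·n) = 50 / (11 × 100) = 0.04545
LCL = p̄ − 3·√(p̄(1−p̄)/n) = 0.04545 − 3 × 0.02083 = -0.01704 → 0 (negative, so LCL = 0)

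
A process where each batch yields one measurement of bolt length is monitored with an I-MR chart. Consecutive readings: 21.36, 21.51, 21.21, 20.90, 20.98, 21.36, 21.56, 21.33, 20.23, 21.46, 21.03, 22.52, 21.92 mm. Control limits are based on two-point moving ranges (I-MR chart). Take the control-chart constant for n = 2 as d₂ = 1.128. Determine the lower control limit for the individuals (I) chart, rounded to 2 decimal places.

19.90

X̄ = (21.36 + 21.51 + 21.21 + 20.90 + 20.98 + 21.36 + 21.56 + 21.33 + 20.23 + 21.46 + 21.03 + 22.52 + 21.92) / 13 = 21.3362
Moving ranges: 0.15, 0.30, 0.31, 0.08, 0.38, 0.20, 0.23, 1.10, 1.23, 0.43, 1.49, 0.60; M̄R̄ = 6.5000 / 12 = 0.5417
LCL = X̄ − 3·M̄R̄/d₂ = 21.3362 − 3 × 0.5417 / 1.128 = 19.8956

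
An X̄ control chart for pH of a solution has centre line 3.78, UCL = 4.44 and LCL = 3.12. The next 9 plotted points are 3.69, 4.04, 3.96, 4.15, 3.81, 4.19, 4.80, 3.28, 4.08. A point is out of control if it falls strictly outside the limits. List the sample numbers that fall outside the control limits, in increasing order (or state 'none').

7

Compare each point to [3.12, 4.44]: sample 7 = 4.80 > UCL.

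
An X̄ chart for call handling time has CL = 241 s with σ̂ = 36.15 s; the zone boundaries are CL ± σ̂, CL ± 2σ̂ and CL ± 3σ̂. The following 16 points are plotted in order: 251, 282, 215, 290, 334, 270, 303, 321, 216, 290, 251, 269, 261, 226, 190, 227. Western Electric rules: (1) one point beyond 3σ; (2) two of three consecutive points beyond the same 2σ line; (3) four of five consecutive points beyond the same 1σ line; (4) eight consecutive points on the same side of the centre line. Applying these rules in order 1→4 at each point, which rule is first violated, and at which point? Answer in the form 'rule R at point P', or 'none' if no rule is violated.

Zone of each point (C = within 1σ̂, B = 1σ̂–2σ̂, A = 2σ̂–3σ̂, * = beyond 3σ̂; sign = side of CL): 1:+C, 2:+B, 3:-C, 4:+B, 5:+A, 6:+C, 7:+B, 8:+A, 9:-C, 10:+B, 11:+C, 12:+C, 13:+C, 14:-C, 15:-B, 16:-C
Rule 3 (four of five consecutive points beyond the same 1σ limit) is satisfied at point 8.

rule 3 at point 8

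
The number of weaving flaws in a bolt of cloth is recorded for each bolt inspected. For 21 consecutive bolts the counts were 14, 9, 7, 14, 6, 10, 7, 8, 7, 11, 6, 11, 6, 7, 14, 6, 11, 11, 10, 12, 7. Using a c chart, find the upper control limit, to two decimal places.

c̄ = (14 + 9 + 7 + 14 + 6 + 10 + 7 + 8 + 7 + 11 + 6 + 11 + 6 + 7 + 14 + 6 + 11 + 11 + 10 + 12 + 7) / 21 = 194 / 21 = 9.2381
UCL = c̄ + 3√c̄ = 9.2381 + 3 × √9.2381 = 9.2381 + 3 × 3.0394 = 18.3564

18.36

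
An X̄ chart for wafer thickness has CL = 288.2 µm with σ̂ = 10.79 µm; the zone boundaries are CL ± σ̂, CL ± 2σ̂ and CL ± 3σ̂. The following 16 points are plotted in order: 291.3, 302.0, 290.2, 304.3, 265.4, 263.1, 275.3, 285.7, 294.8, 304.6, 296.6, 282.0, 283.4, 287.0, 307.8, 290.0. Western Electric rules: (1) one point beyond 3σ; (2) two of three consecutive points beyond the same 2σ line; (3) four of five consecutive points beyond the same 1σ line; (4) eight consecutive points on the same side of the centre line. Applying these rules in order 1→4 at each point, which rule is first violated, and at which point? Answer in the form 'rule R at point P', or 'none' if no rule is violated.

Zone of each point (C = within 1σ̂, B = 1σ̂–2σ̂, A = 2σ̂–3σ̂, * = beyond 3σ̂; sign = side of CL): 1:+C, 2:+B, 3:+C, 4:+B, 5:-A, 6:-A, 7:-B, 8:-C, 9:+C, 10:+B, 11:+C, 12:-C, 13:-C, 14:-C, 15:+B, 16:+C
Rule 2 (two of three consecutive points beyond the same 2σ limit) is satisfied at point 6.

rule 2 at point 6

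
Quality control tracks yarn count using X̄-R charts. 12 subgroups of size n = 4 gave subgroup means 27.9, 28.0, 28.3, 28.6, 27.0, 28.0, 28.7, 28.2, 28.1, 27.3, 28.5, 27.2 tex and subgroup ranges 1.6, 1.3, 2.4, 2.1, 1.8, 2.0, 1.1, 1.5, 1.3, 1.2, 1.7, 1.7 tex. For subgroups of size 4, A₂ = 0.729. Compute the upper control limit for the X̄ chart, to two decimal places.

29.18

X̄̄ = (27.9 + 28.0 + 28.3 + 28.6 + 27.0 + 28.0 + 28.7 + 28.2 + 28.1 + 27.3 + 28.5 + 27.2) / 12 = 335.8000 / 12 = 27.9833
R̄ = (1.6 + 1.3 + 2.4 + 2.1 + 1.8 + 2.0 + 1.1 + 1.5 + 1.3 + 1.2 + 1.7 + 1.7) / 12 = 19.7000 / 12 = 1.6417
UCL = X̄̄ + A₂·R̄ = 27.9833 + 0.729 × 1.6417 = 29.1801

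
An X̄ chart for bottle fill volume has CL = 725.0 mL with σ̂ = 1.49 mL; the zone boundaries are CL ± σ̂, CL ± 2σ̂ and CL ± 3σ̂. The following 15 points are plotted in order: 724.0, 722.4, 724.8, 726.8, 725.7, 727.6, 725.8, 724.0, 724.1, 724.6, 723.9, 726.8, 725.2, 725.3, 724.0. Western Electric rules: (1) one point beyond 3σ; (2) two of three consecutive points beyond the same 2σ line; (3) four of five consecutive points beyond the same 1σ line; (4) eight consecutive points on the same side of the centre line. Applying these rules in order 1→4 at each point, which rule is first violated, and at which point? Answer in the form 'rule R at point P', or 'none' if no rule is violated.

Zone of each point (C = within 1σ̂, B = 1σ̂–2σ̂, A = 2σ̂–3σ̂, * = beyond 3σ̂; sign = side of CL): 1:-C, 2:-B, 3:-C, 4:+B, 5:+C, 6:+B, 7:+C, 8:-C, 9:-C, 10:-C, 11:-C, 12:+B, 13:+C, 14:+C, 15:-C
No rule fires across all 15 points.

none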